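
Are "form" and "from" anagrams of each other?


Word 1: "form" → sorted: fmor
Word 2: "from" → sorted: fmor
Same letters? fmor == fmor
Anagram = Yes


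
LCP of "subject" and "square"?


Word 1: "subject"
Word 2: "square"
Comparing from start:
  Pos 0: 's' == 's'
  Pos 1: 'u' != 'q' (stop)
LCP = "s" (length 1)


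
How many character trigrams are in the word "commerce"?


Word: "commerce" (length 8)
Number of 3-grams = length - 3 + 1 = 8 - 3 + 1
= 6


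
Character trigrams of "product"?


Word: "product" (length 7)
Number of trigrams = 7 - 3 + 1 = 5
  Position 0: "pro"
  Position 1: "rod"
  Position 2: "odu"
  Position 3: "duc"
  Position 4: "uct"
Trigrams = "pro", "rod", "odu", "duc", "uct"


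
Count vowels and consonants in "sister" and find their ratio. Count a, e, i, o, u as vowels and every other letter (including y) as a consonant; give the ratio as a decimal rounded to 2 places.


Word: "sister"
Vowels (a,e,i,o,u): 2
Consonants: 4
Ratio = 2/4
= 0.50


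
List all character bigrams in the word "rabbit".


Word: "rabbit" (length 6)
Number of bigrams = 6 - 2 + 1 = 5
  Position 0: "ra"
  Position 1: "ab"
  Position 2: "bb"
  Position 3: "bi"
  Position 4: "it"
Bigrams = "ra", "ab", "bb", "bi", "it"


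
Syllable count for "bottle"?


Word: "bottle"
Syllable breakdown: bot | tle
Counting: 2 parts
= 2 syllables


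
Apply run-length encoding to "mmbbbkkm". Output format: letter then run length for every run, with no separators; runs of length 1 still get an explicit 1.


String: "mmbbbkkm"
Scanning for consecutive runs:
  'm' x 2
  'b' x 3
  'k' x 2
  'm' x 1
RLE = "m2b3k2m1"


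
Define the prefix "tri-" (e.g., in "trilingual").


Prefix: tri-
Example: trilingual = tri- + lingual
Meaning = three


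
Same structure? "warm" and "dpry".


Pattern of "warm": [0, 1, 2, 3]
Pattern of "dpry": [0, 1, 2, 3]
Patterns match
Same pattern = Yes


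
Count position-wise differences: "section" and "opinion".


Comparing character by character (same length = 7):
  Pos 0: 's' vs 'o' !=
  Pos 1: 'e' vs 'p' !=
  Pos 2: 'c' vs 'i' !=
  Pos 3: 't' vs 'n' !=
  Pos 4: 'i' vs 'i' =
  Pos 5: 'o' vs 'o' =
  Pos 6: 'n' vs 'n' =
Hamming distance = 4


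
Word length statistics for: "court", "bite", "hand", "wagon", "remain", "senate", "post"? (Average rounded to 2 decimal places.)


Lengths: "court"=5, "bite"=4, "hand"=4, "wagon"=5, "remain"=6, "senate"=6, "post"=4
Sum = 34, Count = 7
Average = 34/7 = 4.86
= avg=4.86, min=4, max=6


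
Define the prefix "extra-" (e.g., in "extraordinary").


Prefix: extra-
As in: extraordinary -> extra- + ordinary
Meaning = beyond


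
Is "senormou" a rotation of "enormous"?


Word: "enormous", Candidate: "senormou"
Method: check if candidate is substring of word+word
"enormousenormous" contains "senormou"? Yes
Is rotation = Yes


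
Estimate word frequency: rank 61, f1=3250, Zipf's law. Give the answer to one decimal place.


Zipf's law: f(r) = f(1) / r
f(1) = 3250
f(61) = 3250 / 61
= 53.3 occurrences


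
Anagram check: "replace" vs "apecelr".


Word 1: "replace" → sorted: aceelpr
Word 2: "apecelr" → sorted: aceelpr
Same letters? aceelpr == aceelpr
Anagram = Yes


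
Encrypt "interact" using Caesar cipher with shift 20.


Word: "interact"
Shift: 20
Each letter → (letter + shift) mod 26:
  'i' (8) + 20 = 2 → 'c'
  'n' (13) + 20 = 7 → 'h'
  't' (19) + 20 = 13 → 'n'
  'e' (4) + 20 = 24 → 'y'
  'r' (17) + 20 = 11 → 'l'
  'a' (0) + 20 = 20 → 'u'
  'c' (2) + 20 = 22 → 'w'
  't' (19) + 20 = 13 → 'n'
Result = "chnyluwn"


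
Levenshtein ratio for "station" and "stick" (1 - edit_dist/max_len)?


Word 1: "station" (length 7)
Word 2: "stick" (length 5)
One optimal edit sequence:
  1. keep 's'
  2. delete 't'  (+1)
  3. delete 'a'  (+1)
  4. keep 't'
  5. keep 'i'
  6. substitute 'o' -> 'c'  (+1)
  7. substitute 'n' -> 'k'  (+1)
Edit distance = 4
Max length = max(7, 5) = 7
Similarity = 1 - 4/7
= 0.4286


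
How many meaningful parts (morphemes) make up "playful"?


Word: "playful"
Morphemes: play + -ful
Each morpheme carries meaning
= 2 morphemes


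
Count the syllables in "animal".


Word: "animal"
Syllable breakdown: an / i / mal
Counting: 3 parts
= 3 syllables


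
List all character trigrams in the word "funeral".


Word: "funeral" (length 7)
Number of trigrams = 7 - 3 + 1 = 5
  Position 0: "fun"
  Position 1: "une"
  Position 2: "ner"
  Position 3: "era"
  Position 4: "ral"
Trigrams = "fun", "une", "ner", "era", "ral"


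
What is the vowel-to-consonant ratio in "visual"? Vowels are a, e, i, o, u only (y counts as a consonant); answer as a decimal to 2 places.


Word: "visual"
Vowels (a,e,i,o,u): 3
Consonants: 3
Ratio = 3/3
= 1.00


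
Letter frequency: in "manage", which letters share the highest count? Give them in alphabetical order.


Word: "manage"
Letter counts:
  'a': 2
  'e': 1
  'g': 1
  'm': 1
  'n': 1
Maximum count = 2
Most frequent = 'a' (2 times each)


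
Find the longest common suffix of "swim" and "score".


Word 1: "swim"
Word 2: "score"
Comparing from end:
  Pos -1: 'm' != 'e' (stop)
LCS = "" (length 0)


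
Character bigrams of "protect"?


Word: "protect" (length 7)
Number of bigrams = 7 - 2 + 1 = 6
  Position 0: "pr"
  Position 1: "ro"
  Position 2: "ot"
  Position 3: "te"
  Position 4: "ec"
  Position 5: "ct"
Bigrams = "pr", "ro", "ot", "te", "ec", "ct"


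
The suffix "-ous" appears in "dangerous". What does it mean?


Suffix: -ous
Example: dangerous = danger + -ous
Meaning = having quality of


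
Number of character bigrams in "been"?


Word: "been" (length 4)
Number of 2-grams = length - 2 + 1 = 4 - 2 + 1
= 3


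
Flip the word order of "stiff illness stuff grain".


Original: "stiff illness stuff grain"
Words (1..n): stiff | illness | stuff | grain
Reversed (n..1): grain | stuff | illness | stiff
Result = "grain stuff illness stiff"


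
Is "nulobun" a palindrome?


Word: "nulobun"
Reversed: "nubolun"
Forward == Backward? nulobun != nubolun
Palindrome = No


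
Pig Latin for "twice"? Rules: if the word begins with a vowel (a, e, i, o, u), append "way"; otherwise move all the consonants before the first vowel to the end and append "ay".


Word: "twice"
Starts with consonant(s) → move to end, add 'ay'
Consonant cluster: "tw"
Pig Latin = "icetway"


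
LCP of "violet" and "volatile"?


Word 1: "violet"
Word 2: "volatile"
Comparing from start:
  Pos 0: 'v' == 'v'
  Pos 1: 'i' != 'o' (stop)
LCP = "v" (length 1)


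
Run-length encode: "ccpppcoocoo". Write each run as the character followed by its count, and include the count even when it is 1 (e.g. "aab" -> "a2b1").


String: "ccpppcoocoo"
Scanning for consecutive runs:
  'c' x 2
  'p' x 3
  'c' x 1
  'o' x 2
  'c' x 1
  'o' x 2
RLE = "c2p3c1o2c1o2"


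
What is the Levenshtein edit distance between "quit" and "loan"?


Word 1: "quit" (length 4)
Word 2: "loan" (length 4)
One optimal edit sequence (insert/delete/substitute each cost 1):
  1. substitute 'q' -> 'l'  (+1)
  2. substitute 'u' -> 'o'  (+1)
  3. substitute 'i' -> 'a'  (+1)
  4. substitute 't' -> 'n'  (+1)
Total edit operations: 4
Edit distance = 4


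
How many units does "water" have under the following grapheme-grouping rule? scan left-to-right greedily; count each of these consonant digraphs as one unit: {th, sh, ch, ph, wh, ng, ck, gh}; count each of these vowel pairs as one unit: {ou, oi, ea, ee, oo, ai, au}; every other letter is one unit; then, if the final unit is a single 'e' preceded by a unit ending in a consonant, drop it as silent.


Word: "water" (5 letters)
Left-to-right scan:
  (1) 'w' (letter)
  (2) 'a' (letter)
  (3) 't' (letter)
  (4) 'e' (letter)
  (5) 'r' (letter)
Units from scan: 5
Sound units = 5 units


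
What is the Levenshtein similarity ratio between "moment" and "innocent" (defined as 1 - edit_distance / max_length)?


Word 1: "moment" (length 6)
Word 2: "innocent" (length 8)
One optimal edit sequence:
  1. insert 'i'  (+1)
  2. insert 'n'  (+1)
  3. substitute 'm' -> 'n'  (+1)
  4. keep 'o'
  5. substitute 'm' -> 'c'  (+1)
  6. keep 'e'
  7. keep 'n'
  8. keep 't'
Edit distance = 4
Max length = max(6, 8) = 8
Similarity = 1 - 4/8
= 0.5000


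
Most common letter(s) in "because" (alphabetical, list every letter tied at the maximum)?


Word: "because"
Letter counts:
  'a': 1
  'b': 1
  'c': 1
  'e': 2
  's': 1
  'u': 1
Maximum count = 2
Most frequent = 'e' (2 times each)


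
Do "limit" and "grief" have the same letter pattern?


Pattern of "limit": [0, 1, 2, 1, 3]
Pattern of "grief": [0, 1, 2, 3, 4]
Patterns do not match
Same pattern = No


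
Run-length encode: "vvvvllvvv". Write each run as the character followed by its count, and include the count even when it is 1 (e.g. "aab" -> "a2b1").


String: "vvvvllvvv"
Scanning for consecutive runs:
  'v' x 4
  'l' x 2
  'v' x 3
RLE = "v4l2v3"


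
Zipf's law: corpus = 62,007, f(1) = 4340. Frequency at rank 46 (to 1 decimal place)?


Zipf's law: f(r) = f(1) / r
f(1) = 4340
f(46) = 4340 / 46
= 94.3 occurrences


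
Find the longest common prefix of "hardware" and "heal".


Word 1: "hardware"
Word 2: "heal"
Comparing from start:
  Pos 0: 'h' == 'h'
  Pos 1: 'a' != 'e' (stop)
LCP = "h" (length 1)


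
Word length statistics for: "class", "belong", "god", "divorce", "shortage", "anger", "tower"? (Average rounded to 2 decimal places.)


Lengths: "class"=5, "belong"=6, "god"=3, "divorce"=7, "shortage"=8, "anger"=5, "tower"=5
Sum = 39, Count = 7
Average = 39/7 = 5.57
= avg=5.57, min=3, max=8


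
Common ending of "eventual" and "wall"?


Word 1: "eventual"
Word 2: "wall"
Comparing from end:
  Pos -1: 'l' == 'l'
  Pos -2: 'a' != 'l' (stop)
LCS = "l" (length 1)


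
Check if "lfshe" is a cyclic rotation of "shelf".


Word: "shelf", Candidate: "lfshe"
Method: check if candidate is substring of word+word
"shelfshelf" contains "lfshe"? Yes
Is rotation = Yes


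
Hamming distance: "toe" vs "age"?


Comparing character by character (same length = 3):
  Pos 0: 't' vs 'a' !=
  Pos 1: 'o' vs 'g' !=
  Pos 2: 'e' vs 'e' =
Hamming distance = 2


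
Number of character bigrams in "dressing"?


Word: "dressing" (length 8)
Number of 2-grams = length - 2 + 1 = 8 - 2 + 1
= 7


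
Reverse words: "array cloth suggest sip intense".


Original: "array cloth suggest sip intense"
Words (1..n): array | cloth | suggest | sip | intense
Reversed (n..1): intense | sip | suggest | cloth | array
Result = "intense sip suggest cloth array"


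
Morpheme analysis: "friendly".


Word: "friendly"
Morphemes: friend | -ly
Each morpheme carries meaning
= 2 morphemes


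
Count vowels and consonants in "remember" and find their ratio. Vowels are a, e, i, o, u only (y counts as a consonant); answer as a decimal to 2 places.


Word: "remember"
Vowels (a,e,i,o,u): 3
Consonants: 5
Ratio = 3/5
= 0.60


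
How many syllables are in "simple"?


Word: "simple"
Syllable breakdown: sim · ple
Counting: 2 parts
= 2 syllables


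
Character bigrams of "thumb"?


Word: "thumb" (length 5)
Number of bigrams = 5 - 2 + 1 = 4
  Position 0: "th"
  Position 1: "hu"
  Position 2: "um"
  Position 3: "mb"
Bigrams = "th", "hu", "um", "mb"


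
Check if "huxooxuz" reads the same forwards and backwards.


Word: "huxooxuz"
Reversed: "zuxooxuh"
Forward == Backward? huxooxuz != zuxooxuh
Palindrome = No


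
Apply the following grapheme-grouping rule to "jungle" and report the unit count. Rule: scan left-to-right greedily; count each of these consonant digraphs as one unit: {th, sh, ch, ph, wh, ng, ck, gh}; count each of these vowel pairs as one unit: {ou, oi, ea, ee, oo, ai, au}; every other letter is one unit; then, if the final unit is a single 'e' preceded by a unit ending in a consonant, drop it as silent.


Word: "jungle" (6 letters)
Left-to-right scan:
  [1] 'j' (letter)
  [2] 'u' (letter)
  [3] 'ng' (digraph)
  [4] 'l' (letter)
  [5] 'e' (letter)
Units from scan: 5
Final unit is 'e' after a consonant -> drop as silent (-1)
Sound units = 4 units


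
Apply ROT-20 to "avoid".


Word: "avoid"
Shift: 20
Each letter → (letter + shift) mod 26:
  'a' (0) + 20 = 20 → 'u'
  'v' (21) + 20 = 15 → 'p'
  'o' (14) + 20 = 8 → 'i'
  'i' (8) + 20 = 2 → 'c'
  'd' (3) + 20 = 23 → 'x'
Result = "upicx"


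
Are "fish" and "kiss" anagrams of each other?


Word 1: "fish" → sorted: fhis
Word 2: "kiss" → sorted: ikss
Same letters? fhis != ikss
Anagram = No


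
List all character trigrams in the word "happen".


Word: "happen" (length 6)
Number of trigrams = 6 - 3 + 1 = 4
  Position 0: "hap"
  Position 1: "app"
  Position 2: "ppe"
  Position 3: "pen"
Trigrams = "hap", "app", "ppe", "pen"


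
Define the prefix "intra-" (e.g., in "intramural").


Prefix: intra-
As in: intramural -> intra- + mural
Meaning = within


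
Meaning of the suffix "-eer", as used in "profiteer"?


Suffix: -eer
Example: profiteer = profit + -eer
Meaning = one who is concerned with


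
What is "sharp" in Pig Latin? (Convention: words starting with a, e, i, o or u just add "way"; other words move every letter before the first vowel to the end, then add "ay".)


Word: "sharp"
Starts with consonant(s) → move to end, add 'ay'
Consonant cluster: "sh"
Pig Latin = "arpshay"


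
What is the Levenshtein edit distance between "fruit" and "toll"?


Word 1: "fruit" (length 5)
Word 2: "toll" (length 4)
One optimal edit sequence (insert/delete/substitute each cost 1):
  1. delete 'f'  (+1)
  2. substitute 'r' -> 't'  (+1)
  3. substitute 'u' -> 'o'  (+1)
  4. substitute 'i' -> 'l'  (+1)
  5. substitute 't' -> 'l'  (+1)
Total edit operations: 5
Edit distance = 5


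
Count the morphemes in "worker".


Word: "worker"
Morphemes: work + -er
Each morpheme carries meaning
= 2 morphemes


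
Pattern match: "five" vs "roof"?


Pattern of "five": [0, 1, 2, 3]
Pattern of "roof": [0, 1, 1, 2]
Patterns do not match
Same pattern = No


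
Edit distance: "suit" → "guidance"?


Word 1: "suit" (length 4)
Word 2: "guidance" (length 8)
One optimal edit sequence (insert/delete/substitute each cost 1):
  1. substitute 's' -> 'g'  (+1)
  2. keep 'u'
  3. keep 'i'
  4. insert 'd'  (+1)
  5. insert 'a'  (+1)
  6. insert 'n'  (+1)
  7. insert 'c'  (+1)
  8. substitute 't' -> 'e'  (+1)
Total edit operations: 6
Edit distance = 6


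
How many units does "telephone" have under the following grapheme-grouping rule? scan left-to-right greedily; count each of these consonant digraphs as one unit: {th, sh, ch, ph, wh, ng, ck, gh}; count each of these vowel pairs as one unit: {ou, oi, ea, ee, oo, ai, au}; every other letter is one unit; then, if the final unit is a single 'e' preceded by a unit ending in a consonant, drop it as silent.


Word: "telephone" (9 letters)
Left-to-right scan:
  (1) 't' (letter)
  (2) 'e' (letter)
  (3) 'l' (letter)
  (4) 'e' (letter)
  (5) 'ph' (digraph)
  (6) 'o' (letter)
  (7) 'n' (letter)
  (8) 'e' (letter)
Units from scan: 8
Final unit is 'e' after a consonant -> drop as silent (-1)
Sound units = 7 units


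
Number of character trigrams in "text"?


Word: "text" (length 4)
Number of 3-grams = length - 3 + 1 = 4 - 3 + 1
= 2


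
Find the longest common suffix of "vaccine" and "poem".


Word 1: "vaccine"
Word 2: "poem"
Comparing from end:
  Pos -1: 'e' != 'm' (stop)
LCS = "" (length 0)


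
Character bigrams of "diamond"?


Word: "diamond" (length 7)
Number of bigrams = 7 - 2 + 1 = 6
  Position 0: "di"
  Position 1: "ia"
  Position 2: "am"
  Position 3: "mo"
  Position 4: "on"
  Position 5: "nd"
Bigrams = "di", "ia", "am", "mo", "on", "nd"


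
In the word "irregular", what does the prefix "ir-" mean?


Prefix: ir-
As in: irregular -> ir- + regular
Meaning = not


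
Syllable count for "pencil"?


Word: "pencil"
Syllable breakdown: pen | cil
Counting: 2 parts
= 2 syllables


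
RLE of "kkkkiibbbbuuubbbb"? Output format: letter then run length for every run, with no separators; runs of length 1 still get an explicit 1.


String: "kkkkiibbbbuuubbbb"
Scanning for consecutive runs:
  'k' x 4
  'i' x 2
  'b' x 4
  'u' x 3
  'b' x 4
RLE = "k4i2b4u3b4"


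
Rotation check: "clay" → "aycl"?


Word: "clay", Candidate: "aycl"
Method: check if candidate is substring of word+word
"clayclay" contains "aycl"? Yes
Is rotation = Yes


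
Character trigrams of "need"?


Word: "need" (length 4)
Number of trigrams = 4 - 3 + 1 = 2
  Position 0: "nee"
  Position 1: "eed"
Trigrams = "nee", "eed"


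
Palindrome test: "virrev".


Word: "virrev"
Reversed: "verriv"
Forward == Backward? virrev != verriv
Palindrome = No


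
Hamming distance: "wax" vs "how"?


Comparing character by character (same length = 3):
  Pos 0: 'w' vs 'h' !=
  Pos 1: 'a' vs 'o' !=
  Pos 2: 'x' vs 'w' !=
Hamming distance = 3


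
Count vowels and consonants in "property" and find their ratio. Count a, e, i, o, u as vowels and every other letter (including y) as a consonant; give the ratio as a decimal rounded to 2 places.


Word: "property"
Vowels (a,e,i,o,u): 2
Consonants: 6
Ratio = 2/6
= 0.33


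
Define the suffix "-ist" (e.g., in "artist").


Suffix: -ist
Example: artist (art + -ist)
Meaning = one who practices


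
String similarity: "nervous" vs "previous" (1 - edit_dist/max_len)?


Word 1: "nervous" (length 7)
Word 2: "previous" (length 8)
One optimal edit sequence:
  1. insert 'p'  (+1)
  2. substitute 'n' -> 'r'  (+1)
  3. keep 'e'
  4. substitute 'r' -> 'v'  (+1)
  5. substitute 'v' -> 'i'  (+1)
  6. keep 'o'
  7. keep 'u'
  8. keep 's'
Edit distance = 4
Max length = max(7, 8) = 8
Similarity = 1 - 4/8
= 0.5000


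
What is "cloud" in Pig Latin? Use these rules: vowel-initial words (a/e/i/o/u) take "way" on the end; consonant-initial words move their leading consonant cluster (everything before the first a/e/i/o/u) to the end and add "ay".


Word: "cloud"
Starts with consonant(s) → move to end, add 'ay'
Consonant cluster: "cl"
Pig Latin = "oudclay"


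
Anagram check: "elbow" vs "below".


Word 1: "elbow" → sorted: below
Word 2: "below" → sorted: below
Same letters? below == below
Anagram = Yes


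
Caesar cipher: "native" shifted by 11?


Word: "native"
Shift: 11
Each letter → (letter + shift) mod 26:
  'n' (13) + 11 = 24 → 'y'
  'a' (0) + 11 = 11 → 'l'
  't' (19) + 11 = 4 → 'e'
  'i' (8) + 11 = 19 → 't'
  'v' (21) + 11 = 6 → 'g'
  'e' (4) + 11 = 15 → 'p'
Result = "yletgp"


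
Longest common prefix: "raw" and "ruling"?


Word 1: "raw"
Word 2: "ruling"
Comparing from start:
  Pos 0: 'r' == 'r'
  Pos 1: 'a' != 'u' (stop)
LCP = "r" (length 1)


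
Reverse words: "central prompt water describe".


Original: "central prompt water describe"
Words (1..n): central | prompt | water | describe
Reversed (n..1): describe | water | prompt | central
Result = "describe water prompt central"


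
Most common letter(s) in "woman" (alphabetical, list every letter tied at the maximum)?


Word: "woman"
Letter counts:
  'a': 1
  'm': 1
  'n': 1
  'o': 1
  'w': 1
Maximum count = 1
Most frequent = 'a', 'm', 'n', 'o', 'w' (1 time each)


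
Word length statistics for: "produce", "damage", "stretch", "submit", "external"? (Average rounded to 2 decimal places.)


Lengths: "produce"=7, "damage"=6, "stretch"=7, "submit"=6, "external"=8
Sum = 34, Count = 5
Average = 34/5 = 6.80
= avg=6.80, min=6, max=8


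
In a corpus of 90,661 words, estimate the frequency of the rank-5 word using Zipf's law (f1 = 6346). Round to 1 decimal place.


Zipf's law: f(r) = f(1) / r
f(1) = 6346
f(5) = 6346 / 5
= 1269.2 occurrences


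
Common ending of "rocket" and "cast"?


Word 1: "rocket"
Word 2: "cast"
Comparing from end:
  Pos -1: 't' == 't'
  Pos -2: 'e' != 's' (stop)
LCS = "t" (length 1)


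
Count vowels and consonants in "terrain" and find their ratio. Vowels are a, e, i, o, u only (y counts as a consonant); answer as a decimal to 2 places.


Word: "terrain"
Vowels (a,e,i,o,u): 3
Consonants: 4
Ratio = 3/4
= 0.75


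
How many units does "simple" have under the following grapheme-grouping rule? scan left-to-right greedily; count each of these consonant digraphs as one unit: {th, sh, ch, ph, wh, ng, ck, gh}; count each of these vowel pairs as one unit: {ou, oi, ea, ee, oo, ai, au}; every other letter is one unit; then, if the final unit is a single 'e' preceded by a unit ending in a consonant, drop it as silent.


Word: "simple" (6 letters)
Left-to-right scan:
  1. 's' (letter)
  2. 'i' (letter)
  3. 'm' (letter)
  4. 'p' (letter)
  5. 'l' (letter)
  6. 'e' (letter)
Units from scan: 6
Final unit is 'e' after a consonant -> drop as silent (-1)
Sound units = 5 units


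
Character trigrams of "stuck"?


Word: "stuck" (length 5)
Number of trigrams = 5 - 3 + 1 = 3
  Position 0: "stu"
  Position 1: "tuc"
  Position 2: "uck"
Trigrams = "stu", "tuc", "uck"


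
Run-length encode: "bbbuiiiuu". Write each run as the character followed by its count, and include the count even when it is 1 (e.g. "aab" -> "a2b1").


String: "bbbuiiiuu"
Scanning for consecutive runs:
  'b' x 3
  'u' x 1
  'i' x 3
  'u' x 2
RLE = "b3u1i3u2"


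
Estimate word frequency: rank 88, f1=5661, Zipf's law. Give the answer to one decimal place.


Zipf's law: f(r) = f(1) / r
f(1) = 5661
f(88) = 5661 / 88
= 64.3 occurrences


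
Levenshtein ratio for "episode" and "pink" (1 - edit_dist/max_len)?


Word 1: "episode" (length 7)
Word 2: "pink" (length 4)
One optimal edit sequence:
  1. delete 'e'  (+1)
  2. keep 'p'
  3. keep 'i'
  4. delete 's'  (+1)
  5. delete 'o'  (+1)
  6. substitute 'd' -> 'n'  (+1)
  7. substitute 'e' -> 'k'  (+1)
Edit distance = 5
Max length = max(7, 4) = 7
Similarity = 1 - 5/7
= 0.2857


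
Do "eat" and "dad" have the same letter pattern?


Pattern of "eat": [0, 1, 2]
Pattern of "dad": [0, 1, 0]
Patterns do not match
Same pattern = No


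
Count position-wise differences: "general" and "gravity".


Comparing character by character (same length = 7):
  Pos 0: 'g' vs 'g' =
  Pos 1: 'e' vs 'r' !=
  Pos 2: 'n' vs 'a' !=
  Pos 3: 'e' vs 'v' !=
  Pos 4: 'r' vs 'i' !=
  Pos 5: 'a' vs 't' !=
  Pos 6: 'l' vs 'y' !=
Hamming distance = 6


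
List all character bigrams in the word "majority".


Word: "majority" (length 8)
Number of bigrams = 8 - 2 + 1 = 7
  Position 0: "ma"
  Position 1: "aj"
  Position 2: "jo"
  Position 3: "or"
  Position 4: "ri"
  Position 5: "it"
  Position 6: "ty"
Bigrams = "ma", "aj", "jo", "or", "ri", "it", "ty"


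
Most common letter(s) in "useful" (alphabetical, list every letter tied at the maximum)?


Word: "useful"
Letter counts:
  'e': 1
  'f': 1
  'l': 1
  's': 1
  'u': 2
Maximum count = 2
Most frequent = 'u' (2 times each)


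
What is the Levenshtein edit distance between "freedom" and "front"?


Word 1: "freedom" (length 7)
Word 2: "front" (length 5)
One optimal edit sequence (insert/delete/substitute each cost 1):
  1. keep 'f'
  2. keep 'r'
  3. delete 'e'  (+1)
  4. delete 'e'  (+1)
  5. substitute 'd' -> 'o'  (+1)
  6. substitute 'o' -> 'n'  (+1)
  7. substitute 'm' -> 't'  (+1)
Total edit operations: 5
Edit distance = 5


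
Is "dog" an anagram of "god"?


Word 1: "god" → sorted: dgo
Word 2: "dog" → sorted: dgo
Same letters? dgo == dgo
Anagram = Yes


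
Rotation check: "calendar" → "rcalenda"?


Word: "calendar", Candidate: "rcalenda"
Method: check if candidate is substring of word+word
"calendarcalendar" contains "rcalenda"? Yes
Is rotation = Yes


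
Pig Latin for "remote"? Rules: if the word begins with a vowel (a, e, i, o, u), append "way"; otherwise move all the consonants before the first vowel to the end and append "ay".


Word: "remote"
Starts with consonant(s) → move to end, add 'ay'
Consonant cluster: "r"
Pig Latin = "emoteray"


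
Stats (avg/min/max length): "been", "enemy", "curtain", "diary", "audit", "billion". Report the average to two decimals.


Lengths: "been"=4, "enemy"=5, "curtain"=7, "diary"=5, "audit"=5, "billion"=7
Sum = 33, Count = 6
Average = 33/6 = 5.50
= avg=5.50, min=4, max=7


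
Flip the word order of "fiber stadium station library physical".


Original: "fiber stadium station library physical"
Words (1..n): fiber | stadium | station | library | physical
Reversed (n..1): physical | library | station | stadium | fiber
Result = "physical library station stadium fiber"


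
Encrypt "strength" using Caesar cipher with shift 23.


Word: "strength"
Shift: 23
Each letter → (letter + shift) mod 26:
  's' (18) + 23 = 15 → 'p'
  't' (19) + 23 = 16 → 'q'
  'r' (17) + 23 = 14 → 'o'
  'e' (4) + 23 = 1 → 'b'
  'n' (13) + 23 = 10 → 'k'
  'g' (6) + 23 = 3 → 'd'
  't' (19) + 23 = 16 → 'q'
  'h' (7) + 23 = 4 → 'e'
Result = "pqobkdqe"


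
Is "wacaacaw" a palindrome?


Word: "wacaacaw"
Reversed: "wacaacaw"
Forward == Backward? wacaacaw == wacaacaw
Palindrome = Yes


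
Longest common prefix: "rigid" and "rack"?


Word 1: "rigid"
Word 2: "rack"
Comparing from start:
  Pos 0: 'r' == 'r'
  Pos 1: 'i' != 'a' (stop)
LCP = "r" (length 1)


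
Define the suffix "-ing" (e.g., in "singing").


Suffix: -ing
Example: singing (sing + -ing)
Meaning = present participle


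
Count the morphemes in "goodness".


Word: "goodness"
Morphemes: good | -ness
Each morpheme carries meaning
= 2 morphemes


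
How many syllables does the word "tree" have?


Word: "tree"
Syllable breakdown: tree
Counting: 1 part
= 1 syllable


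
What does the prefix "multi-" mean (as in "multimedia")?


Prefix: multi-
Example: multimedia = multi- + media
Meaning = many


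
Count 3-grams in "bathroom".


Word: "bathroom" (length 8)
Number of 3-grams = length - 3 + 1 = 8 - 3 + 1
= 6


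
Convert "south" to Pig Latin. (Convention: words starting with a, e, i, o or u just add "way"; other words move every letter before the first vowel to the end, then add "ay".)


Word: "south"
Starts with consonant(s) → move to end, add 'ay'
Consonant cluster: "s"
Pig Latin = "outhsay"


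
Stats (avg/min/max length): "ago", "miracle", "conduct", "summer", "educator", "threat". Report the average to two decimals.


Lengths: "ago"=3, "miracle"=7, "conduct"=7, "summer"=6, "educator"=8, "threat"=6
Sum = 37, Count = 6
Average = 37/6 = 6.17
= avg=6.17, min=3, max=8


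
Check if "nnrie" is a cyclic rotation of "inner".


Word: "inner", Candidate: "nnrie"
Method: check if candidate is substring of word+word
"innerinner" contains "nnrie"? No
Is rotation = No


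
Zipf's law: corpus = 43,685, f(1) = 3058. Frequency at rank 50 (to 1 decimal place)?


Zipf's law: f(r) = f(1) / r
f(1) = 3058
f(50) = 3058 / 50
= 61.2 occurrences


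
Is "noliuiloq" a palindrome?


Word: "noliuiloq"
Reversed: "qoliuilon"
Forward == Backward? noliuiloq != qoliuilon
Palindrome = No


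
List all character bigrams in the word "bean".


Word: "bean" (length 4)
Number of bigrams = 4 - 2 + 1 = 3
  Position 0: "be"
  Position 1: "ea"
  Position 2: "an"
Bigrams = "be", "ea", "an"


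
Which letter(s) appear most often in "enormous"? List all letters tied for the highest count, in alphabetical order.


Word: "enormous"
Letter counts:
  'e': 1
  'm': 1
  'n': 1
  'o': 2
  'r': 1
  's': 1
  'u': 1
Maximum count = 2
Most frequent = 'o' (2 times each)


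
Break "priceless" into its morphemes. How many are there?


Word: "priceless"
Morphemes: price / -less
Each morpheme carries meaning
= 2 morphemes


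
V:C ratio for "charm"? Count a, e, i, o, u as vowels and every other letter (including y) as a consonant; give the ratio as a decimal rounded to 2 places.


Word: "charm"
Vowels (a,e,i,o,u): 1
Consonants: 4
Ratio = 1/4
= 0.25


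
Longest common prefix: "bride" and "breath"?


Word 1: "bride"
Word 2: "breath"
Comparing from start:
  Pos 0: 'b' == 'b'
  Pos 1: 'r' == 'r'
  Pos 2: 'i' != 'e' (stop)
LCP = "br" (length 2)


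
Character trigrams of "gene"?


Word: "gene" (length 4)
Number of trigrams = 4 - 3 + 1 = 2
  Position 0: "gen"
  Position 1: "ene"
Trigrams = "gen", "ene"


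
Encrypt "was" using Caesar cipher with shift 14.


Word: "was"
Shift: 14
Each letter → (letter + shift) mod 26:
  'w' (22) + 14 = 10 → 'k'
  'a' (0) + 14 = 14 → 'o'
  's' (18) + 14 = 6 → 'g'
Result = "kog"


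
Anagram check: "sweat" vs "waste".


Word 1: "sweat" → sorted: aestw
Word 2: "waste" → sorted: aestw
Same letters? aestw == aestw
Anagram = Yes


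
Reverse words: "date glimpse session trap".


Original: "date glimpse session trap"
Words (1..n): date | glimpse | session | trap
Reversed (n..1): trap | session | glimpse | date
Result = "trap session glimpse date"


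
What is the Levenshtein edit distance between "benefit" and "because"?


Word 1: "benefit" (length 7)
Word 2: "because" (length 7)
One optimal edit sequence (insert/delete/substitute each cost 1):
  1. keep 'b'
  2. keep 'e'
  3. substitute 'n' -> 'c'  (+1)
  4. substitute 'e' -> 'a'  (+1)
  5. substitute 'f' -> 'u'  (+1)
  6. substitute 'i' -> 's'  (+1)
  7. substitute 't' -> 'e'  (+1)
Total edit operations: 5
Edit distance = 5


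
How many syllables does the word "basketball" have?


Word: "basketball"
Syllable breakdown: bas-ket-ball
Counting: 3 parts
= 3 syllables


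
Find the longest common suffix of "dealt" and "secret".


Word 1: "dealt"
Word 2: "secret"
Comparing from end:
  Pos -1: 't' == 't'
  Pos -2: 'l' != 'e' (stop)
LCS = "t" (length 1)


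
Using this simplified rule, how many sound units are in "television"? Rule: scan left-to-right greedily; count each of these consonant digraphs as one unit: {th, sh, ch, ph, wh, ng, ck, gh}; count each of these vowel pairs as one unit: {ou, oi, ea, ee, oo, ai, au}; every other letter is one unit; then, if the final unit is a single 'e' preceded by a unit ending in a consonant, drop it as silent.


Word: "television" (10 letters)
Left-to-right scan:
  (1) 't' (letter)
  (2) 'e' (letter)
  (3) 'l' (letter)
  (4) 'e' (letter)
  (5) 'v' (letter)
  (6) 'i' (letter)
  (7) 's' (letter)
  (8) 'i' (letter)
  (9) 'o' (letter)
  (10) 'n' (letter)
Units from scan: 10
Sound units = 10 units


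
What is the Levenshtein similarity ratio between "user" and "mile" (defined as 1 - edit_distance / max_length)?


Word 1: "user" (length 4)
Word 2: "mile" (length 4)
One optimal edit sequence:
  1. substitute 'u' -> 'm'  (+1)
  2. substitute 's' -> 'i'  (+1)
  3. substitute 'e' -> 'l'  (+1)
  4. substitute 'r' -> 'e'  (+1)
Edit distance = 4
Max length = max(4, 4) = 4
Similarity = 1 - 4/4
= 0.0000


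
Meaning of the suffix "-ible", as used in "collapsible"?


Suffix: -ible
Example: collapsible = collapse + -ible, with a spelling change
Meaning = capable of


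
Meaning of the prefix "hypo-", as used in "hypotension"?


Prefix: hypo-
Example: hypotension (hypo- + tension)
Meaning = under / below normal


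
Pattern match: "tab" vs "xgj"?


Pattern of "tab": [0, 1, 2]
Pattern of "xgj": [0, 1, 2]
Patterns match
Same pattern = Yes


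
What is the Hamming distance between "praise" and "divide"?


Comparing character by character (same length = 6):
  Pos 0: 'p' vs 'd' !=
  Pos 1: 'r' vs 'i' !=
  Pos 2: 'a' vs 'v' !=
  Pos 3: 'i' vs 'i' =
  Pos 4: 's' vs 'd' !=
  Pos 5: 'e' vs 'e' =
Hamming distance = 4


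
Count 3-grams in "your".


Word: "your" (length 4)
Number of 3-grams = length - 3 + 1 = 4 - 3 + 1
= 2


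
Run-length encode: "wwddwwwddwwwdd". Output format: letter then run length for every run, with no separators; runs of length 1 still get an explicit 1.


String: "wwddwwwddwwwdd"
Scanning for consecutive runs:
  'w' x 2
  'd' x 2
  'w' x 3
  'd' x 2
  'w' x 3
  'd' x 2
RLE = "w2d2w3d2w3d2"


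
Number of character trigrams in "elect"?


Word: "elect" (length 5)
Number of 3-grams = length - 3 + 1 = 5 - 3 + 1
= 3


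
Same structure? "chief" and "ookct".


Pattern of "chief": [0, 1, 2, 3, 4]
Pattern of "ookct": [0, 0, 1, 2, 3]
Patterns do not match
Same pattern = No


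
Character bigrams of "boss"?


Word: "boss" (length 4)
Number of bigrams = 4 - 2 + 1 = 3
  Position 0: "bo"
  Position 1: "os"
  Position 2: "ss"
Bigrams = "bo", "os", "ss"


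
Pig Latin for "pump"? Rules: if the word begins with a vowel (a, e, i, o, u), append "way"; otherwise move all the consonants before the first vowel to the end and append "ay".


Word: "pump"
Starts with consonant(s) → move to end, add 'ay'
Consonant cluster: "p"
Pig Latin = "umppay"


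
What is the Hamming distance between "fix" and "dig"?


Comparing character by character (same length = 3):
  Pos 0: 'f' vs 'd' !=
  Pos 1: 'i' vs 'i' =
  Pos 2: 'x' vs 'g' !=
Hamming distance = 2


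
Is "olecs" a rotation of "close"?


Word: "close", Candidate: "olecs"
Method: check if candidate is substring of word+word
"closeclose" contains "olecs"? No
Is rotation = No


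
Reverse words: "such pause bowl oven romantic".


Original: "such pause bowl oven romantic"
Words (1..n): such | pause | bowl | oven | romantic
Reversed (n..1): romantic | oven | bowl | pause | such
Result = "romantic oven bowl pause such"


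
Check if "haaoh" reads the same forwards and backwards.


Word: "haaoh"
Reversed: "hoaah"
Forward == Backward? haaoh != hoaah
Palindrome = No


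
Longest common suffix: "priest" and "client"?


Word 1: "priest"
Word 2: "client"
Comparing from end:
  Pos -1: 't' == 't'
  Pos -2: 's' != 'n' (stop)
LCS = "t" (length 1)


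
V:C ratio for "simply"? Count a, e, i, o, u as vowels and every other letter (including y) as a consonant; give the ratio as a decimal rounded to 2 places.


Word: "simply"
Vowels (a,e,i,o,u): 1
Consonants: 5
Ratio = 1/5
= 0.20


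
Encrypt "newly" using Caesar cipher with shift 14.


Word: "newly"
Shift: 14
Each letter → (letter + shift) mod 26:
  'n' (13) + 14 = 1 → 'b'
  'e' (4) + 14 = 18 → 's'
  'w' (22) + 14 = 10 → 'k'
  'l' (11) + 14 = 25 → 'z'
  'y' (24) + 14 = 12 → 'm'
Result = "bskzm"


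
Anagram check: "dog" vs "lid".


Word 1: "dog" → sorted: dgo
Word 2: "lid" → sorted: dil
Same letters? dgo != dil
Anagram = No


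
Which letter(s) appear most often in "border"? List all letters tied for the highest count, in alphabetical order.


Word: "border"
Letter counts:
  'b': 1
  'd': 1
  'e': 1
  'o': 1
  'r': 2
Maximum count = 2
Most frequent = 'r' (2 times each)


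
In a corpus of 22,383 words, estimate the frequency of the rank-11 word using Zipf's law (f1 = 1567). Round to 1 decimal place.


Zipf's law: f(r) = f(1) / r
f(1) = 1567
f(11) = 1567 / 11
= 142.5 occurrences


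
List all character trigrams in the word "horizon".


Word: "horizon" (length 7)
Number of trigrams = 7 - 3 + 1 = 5
  Position 0: "hor"
  Position 1: "ori"
  Position 2: "riz"
  Position 3: "izo"
  Position 4: "zon"
Trigrams = "hor", "ori", "riz", "izo", "zon"


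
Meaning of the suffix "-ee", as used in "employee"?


Suffix: -ee
Example: employee (employ + -ee)
Meaning = one who receives


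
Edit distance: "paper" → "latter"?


Word 1: "paper" (length 5)
Word 2: "latter" (length 6)
One optimal edit sequence (insert/delete/substitute each cost 1):
  1. substitute 'p' -> 'l'  (+1)
  2. keep 'a'
  3. insert 't'  (+1)
  4. substitute 'p' -> 't'  (+1)
  5. keep 'e'
  6. keep 'r'
Total edit operations: 3
Edit distance = 3


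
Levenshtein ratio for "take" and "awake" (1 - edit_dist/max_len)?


Word 1: "take" (length 4)
Word 2: "awake" (length 5)
One optimal edit sequence:
  1. insert 'a'  (+1)
  2. substitute 't' -> 'w'  (+1)
  3. keep 'a'
  4. keep 'k'
  5. keep 'e'
Edit distance = 2
Max length = max(4, 5) = 5
Similarity = 1 - 2/5
= 0.6000


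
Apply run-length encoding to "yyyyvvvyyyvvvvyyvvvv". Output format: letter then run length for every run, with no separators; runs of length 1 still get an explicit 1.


String: "yyyyvvvyyyvvvvyyvvvv"
Scanning for consecutive runs:
  'y' x 4
  'v' x 3
  'y' x 3
  'v' x 4
  'y' x 2
  'v' x 4
RLE = "y4v3y3v4y2v4"


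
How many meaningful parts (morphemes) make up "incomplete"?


Word: "incomplete"
Morphemes: in- / complete
Each morpheme carries meaning
= 2 morphemes


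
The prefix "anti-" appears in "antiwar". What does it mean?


Prefix: anti-
As in: antiwar -> anti- + war
Meaning = against


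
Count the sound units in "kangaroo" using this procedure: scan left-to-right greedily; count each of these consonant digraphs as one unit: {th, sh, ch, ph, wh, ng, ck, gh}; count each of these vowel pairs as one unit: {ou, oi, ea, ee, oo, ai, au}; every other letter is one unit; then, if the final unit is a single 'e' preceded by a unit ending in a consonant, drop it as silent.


Word: "kangaroo" (8 letters)
Left-to-right scan:
  (1) 'k' (letter)
  (2) 'a' (letter)
  (3) 'ng' (digraph)
  (4) 'a' (letter)
  (5) 'r' (letter)
  (6) 'oo' (vowel-pair)
Units from scan: 6
Sound units = 6 units


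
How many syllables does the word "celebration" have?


Word: "celebration"
Syllable breakdown: cel · e · bra · tion
Counting: 4 parts
= 4 syllables


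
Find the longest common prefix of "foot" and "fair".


Word 1: "foot"
Word 2: "fair"
Comparing from start:
  Pos 0: 'f' == 'f'
  Pos 1: 'o' != 'a' (stop)
LCP = "f" (length 1)


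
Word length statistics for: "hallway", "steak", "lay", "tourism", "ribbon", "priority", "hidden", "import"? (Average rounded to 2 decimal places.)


Lengths: "hallway"=7, "steak"=5, "lay"=3, "tourism"=7, "ribbon"=6, "priority"=8, "hidden"=6, "import"=6
Sum = 48, Count = 8
Average = 48/8 = 6.00
= avg=6.00, min=3, max=8


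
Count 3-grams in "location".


Word: "location" (length 8)
Number of 3-grams = length - 3 + 1 = 8 - 3 + 1
= 6


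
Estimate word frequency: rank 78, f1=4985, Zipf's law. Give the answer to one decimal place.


Zipf's law: f(r) = f(1) / r
f(1) = 4985
f(78) = 4985 / 78
= 63.9 occurrences


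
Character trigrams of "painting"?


Word: "painting" (length 8)
Number of trigrams = 8 - 3 + 1 = 6
  Position 0: "pai"
  Position 1: "ain"
  Position 2: "int"
  Position 3: "nti"
  Position 4: "tin"
  Position 5: "ing"
Trigrams = "pai", "ain", "int", "nti", "tin", "ing"


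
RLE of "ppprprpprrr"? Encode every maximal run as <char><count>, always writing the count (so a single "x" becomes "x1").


String: "ppprprpprrr"
Scanning for consecutive runs:
  'p' x 3
  'r' x 1
  'p' x 1
  'r' x 1
  'p' x 2
  'r' x 3
RLE = "p3r1p1r1p2r3"


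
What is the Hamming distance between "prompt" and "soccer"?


Comparing character by character (same length = 6):
  Pos 0: 'p' vs 's' !=
  Pos 1: 'r' vs 'o' !=
  Pos 2: 'o' vs 'c' !=
  Pos 3: 'm' vs 'c' !=
  Pos 4: 'p' vs 'e' !=
  Pos 5: 't' vs 'r' !=
Hamming distance = 6


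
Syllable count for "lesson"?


Word: "lesson"
Syllable breakdown: les / son
Counting: 2 parts
= 2 syllables


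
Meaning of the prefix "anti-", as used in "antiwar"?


Prefix: anti-
As in: antiwar -> anti- + war
Meaning = against


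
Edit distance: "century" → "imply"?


Word 1: "century" (length 7)
Word 2: "imply" (length 5)
One optimal edit sequence (insert/delete/substitute each cost 1):
  1. delete 'c'  (+1)
  2. delete 'e'  (+1)
  3. substitute 'n' -> 'i'  (+1)
  4. substitute 't' -> 'm'  (+1)
  5. substitute 'u' -> 'p'  (+1)
  6. substitute 'r' -> 'l'  (+1)
  7. keep 'y'
Total edit operations: 6
Edit distance = 6


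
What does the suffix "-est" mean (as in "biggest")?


Suffix: -est
As in: biggest -> big + -est, with a spelling change
Meaning = most


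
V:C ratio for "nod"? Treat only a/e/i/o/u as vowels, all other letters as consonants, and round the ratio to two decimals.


Word: "nod"
Vowels (a,e,i,o,u): 1
Consonants: 2
Ratio = 1/2
= 0.50
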